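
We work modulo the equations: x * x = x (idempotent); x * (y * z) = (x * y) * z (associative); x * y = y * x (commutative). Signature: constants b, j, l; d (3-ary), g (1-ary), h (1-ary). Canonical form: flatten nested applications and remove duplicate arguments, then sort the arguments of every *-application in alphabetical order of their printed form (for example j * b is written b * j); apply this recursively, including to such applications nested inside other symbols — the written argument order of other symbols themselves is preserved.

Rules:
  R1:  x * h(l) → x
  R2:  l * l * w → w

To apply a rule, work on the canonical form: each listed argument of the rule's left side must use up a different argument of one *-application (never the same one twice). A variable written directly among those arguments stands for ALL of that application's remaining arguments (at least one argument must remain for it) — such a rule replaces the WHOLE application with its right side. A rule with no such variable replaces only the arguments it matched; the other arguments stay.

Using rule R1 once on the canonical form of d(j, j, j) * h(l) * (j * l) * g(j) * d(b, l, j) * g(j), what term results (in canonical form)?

Answer: d(b, l, j) * d(j, j, j) * g(j) * j * l

Derivation:
Canonical form:  d(b, l, j) * d(j, j, j) * g(j) * h(l) * j * l
Match R1:  consume h(l);  x := d(b, l, j) * d(j, j, j) * g(j) * j * l
The extension variable absorbs all remaining arguments, so the whole application is rewritten.
Result:  d(b, l, j) * d(j, j, j) * g(j) * j * l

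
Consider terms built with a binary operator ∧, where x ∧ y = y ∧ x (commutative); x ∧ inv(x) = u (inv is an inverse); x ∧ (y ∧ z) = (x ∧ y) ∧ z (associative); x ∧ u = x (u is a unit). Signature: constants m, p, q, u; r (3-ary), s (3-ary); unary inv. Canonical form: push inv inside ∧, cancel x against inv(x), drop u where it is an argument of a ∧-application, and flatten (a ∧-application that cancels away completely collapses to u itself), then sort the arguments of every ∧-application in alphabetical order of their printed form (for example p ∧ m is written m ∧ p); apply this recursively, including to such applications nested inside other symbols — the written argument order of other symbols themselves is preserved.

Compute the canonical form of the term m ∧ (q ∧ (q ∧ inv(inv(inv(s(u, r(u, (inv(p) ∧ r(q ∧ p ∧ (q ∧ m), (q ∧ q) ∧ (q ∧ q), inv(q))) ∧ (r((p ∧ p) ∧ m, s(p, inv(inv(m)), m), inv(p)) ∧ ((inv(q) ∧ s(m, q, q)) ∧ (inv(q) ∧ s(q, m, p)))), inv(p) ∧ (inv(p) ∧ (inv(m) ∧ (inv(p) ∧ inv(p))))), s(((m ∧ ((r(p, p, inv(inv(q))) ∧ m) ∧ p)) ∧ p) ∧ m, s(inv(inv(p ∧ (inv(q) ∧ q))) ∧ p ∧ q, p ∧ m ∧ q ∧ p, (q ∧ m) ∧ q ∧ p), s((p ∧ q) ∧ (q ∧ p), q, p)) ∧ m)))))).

Answer: inv(s(u, r(u, inv(p) ∧ inv(q) ∧ inv(q) ∧ r(m ∧ p ∧ p, s(p, m, m), inv(p)) ∧ r(m ∧ p ∧ q ∧ q, q ∧ q ∧ q ∧ q, inv(q)) ∧ s(m, q, q) ∧ s(q, m, p), inv(m) ∧ inv(p) ∧ inv(p) ∧ inv(p) ∧ inv(p)), m ∧ s(m ∧ m ∧ m ∧ p ∧ p ∧ r(p, p, q), s(p ∧ p ∧ q, m ∧ p ∧ p ∧ q, m ∧ p ∧ q ∧ q), s(p ∧ p ∧ q ∧ q, q, p)))) ∧ m ∧ q ∧ q

Derivation:
Push inv inside:  distribute inv over ∧ and collapse double inv
Collect:  m ∧ q ∧ q ∧ inv(s(u, r(u, inv(p) ∧ inv(q) ∧ inv(q) ∧ r(m ∧ p ∧ p, s(p, m, m), inv(p)) ∧ r(m ∧ p ∧ q ∧ q, q ∧ q ∧ q ∧ q, inv(q)) ∧ s(m, q, q) ∧ s(q, m, p), inv(m) ∧ inv(p) ∧ inv(p) ∧ inv(p) ∧ inv(p)), m ∧ s(m ∧ m ∧ m ∧ p ∧ p ∧ r(p, p, q), s(p ∧ p ∧ q, m ∧ p ∧ p ∧ q, m ∧ p ∧ q ∧ q), s(p ∧ p ∧ q ∧ q, q, p))))
Sort arguments:  inv(s(u, r(u, inv(p) ∧ inv(q) ∧ inv(q) ∧ r(m ∧ p ∧ p, s(p, m, m), inv(p)) ∧ r(m ∧ p ∧ q ∧ q, q ∧ q ∧ q ∧ q, inv(q)) ∧ s(m, q, q) ∧ s(q, m, p), inv(m) ∧ inv(p) ∧ inv(p) ∧ inv(p) ∧ inv(p)), m ∧ s(m ∧ m ∧ m ∧ p ∧ p ∧ r(p, p, q), s(p ∧ p ∧ q, m ∧ p ∧ p ∧ q, m ∧ p ∧ q ∧ q), s(p ∧ p ∧ q ∧ q, q, p)))) ∧ m ∧ q ∧ q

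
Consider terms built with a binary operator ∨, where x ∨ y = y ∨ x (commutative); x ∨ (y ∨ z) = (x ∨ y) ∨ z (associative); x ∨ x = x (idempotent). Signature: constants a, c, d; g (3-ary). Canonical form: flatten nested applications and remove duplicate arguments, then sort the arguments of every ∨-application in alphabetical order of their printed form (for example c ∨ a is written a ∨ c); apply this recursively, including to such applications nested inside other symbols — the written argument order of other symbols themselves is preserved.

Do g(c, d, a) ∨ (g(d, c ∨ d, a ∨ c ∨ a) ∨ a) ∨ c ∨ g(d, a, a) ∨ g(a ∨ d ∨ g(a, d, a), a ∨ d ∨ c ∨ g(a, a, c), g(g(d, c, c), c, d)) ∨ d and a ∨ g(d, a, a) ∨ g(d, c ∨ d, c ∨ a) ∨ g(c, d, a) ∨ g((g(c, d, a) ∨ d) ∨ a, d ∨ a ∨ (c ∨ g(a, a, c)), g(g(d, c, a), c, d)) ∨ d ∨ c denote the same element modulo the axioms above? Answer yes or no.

Left:  g(c, d, a) ∨ (g(d, c ∨ d, a ∨ c ∨ a) ∨ a) ∨ c ∨ g(d, a, a) ∨ g(a ∨ d ∨ g(a, d, a), a ∨ d ∨ c ∨ g(a, a, c), g(g(d, c, c), c, d)) ∨ d
  Un-nest:  g(c, d, a) ∨ g(d, c ∨ d, a ∨ c ∨ a) ∨ a ∨ c ∨ g(d, a, a) ∨ g(a ∨ d ∨ g(a, d, a), a ∨ d ∨ c ∨ g(a, a, c), g(g(d, c, c), c, d)) ∨ d
  Inside:  g(d, c ∨ d, a ∨ c ∨ a)  →  g(d, c ∨ d, a ∨ c)
  Simplify inside:  g(a ∨ d ∨ g(a, d, a), a ∨ d ∨ c ∨ g(a, a, c), g(g(d, c, c), c, d))  →  g(a ∨ d ∨ g(a, d, a), a ∨ c ∨ d ∨ g(a, a, c), g(g(d, c, c), c, d))
  Sort:  a ∨ c ∨ d ∨ g(a ∨ d ∨ g(a, d, a), a ∨ c ∨ d ∨ g(a, a, c), g(g(d, c, c), c, d)) ∨ g(c, d, a) ∨ g(d, a, a) ∨ g(d, c ∨ d, a ∨ c)
Right:  a ∨ g(d, a, a) ∨ g(d, c ∨ d, c ∨ a) ∨ g(c, d, a) ∨ g((g(c, d, a) ∨ d) ∨ a, d ∨ a ∨ (c ∨ g(a, a, c)), g(g(d, c, a), c, d)) ∨ d ∨ c
  Simplify inside:  g(d, c ∨ d, c ∨ a)  →  g(d, c ∨ d, a ∨ c)
  Canonicalize subterm:  g((g(c, d, a) ∨ d) ∨ a, d ∨ a ∨ (c ∨ g(a, a, c)), g(g(d, c, a), c, d))  →  g(a ∨ d ∨ g(c, d, a), a ∨ c ∨ d ∨ g(a, a, c), g(g(d, c, a), c, d))
  Sort arguments:  a ∨ c ∨ d ∨ g(a ∨ d ∨ g(c, d, a), a ∨ c ∨ d ∨ g(a, a, c), g(g(d, c, a), c, d)) ∨ g(c, d, a) ∨ g(d, a, a) ∨ g(d, c ∨ d, a ∨ c)

Answer: no — a ∨ c ∨ d ∨ g(a ∨ d ∨ g(a, d, a), a ∨ c ∨ d ∨ g(a, a, c), g(g(d, c, c), c, d)) ∨ g(c, d, a) ∨ g(d, a, a) ∨ g(d, c ∨ d, a ∨ c) vs a ∨ c ∨ d ∨ g(a ∨ d ∨ g(c, d, a), a ∨ c ∨ d ∨ g(a, a, c), g(g(d, c, a), c, d)) ∨ g(c, d, a) ∨ g(d, a, a) ∨ g(d, c ∨ d, a ∨ c)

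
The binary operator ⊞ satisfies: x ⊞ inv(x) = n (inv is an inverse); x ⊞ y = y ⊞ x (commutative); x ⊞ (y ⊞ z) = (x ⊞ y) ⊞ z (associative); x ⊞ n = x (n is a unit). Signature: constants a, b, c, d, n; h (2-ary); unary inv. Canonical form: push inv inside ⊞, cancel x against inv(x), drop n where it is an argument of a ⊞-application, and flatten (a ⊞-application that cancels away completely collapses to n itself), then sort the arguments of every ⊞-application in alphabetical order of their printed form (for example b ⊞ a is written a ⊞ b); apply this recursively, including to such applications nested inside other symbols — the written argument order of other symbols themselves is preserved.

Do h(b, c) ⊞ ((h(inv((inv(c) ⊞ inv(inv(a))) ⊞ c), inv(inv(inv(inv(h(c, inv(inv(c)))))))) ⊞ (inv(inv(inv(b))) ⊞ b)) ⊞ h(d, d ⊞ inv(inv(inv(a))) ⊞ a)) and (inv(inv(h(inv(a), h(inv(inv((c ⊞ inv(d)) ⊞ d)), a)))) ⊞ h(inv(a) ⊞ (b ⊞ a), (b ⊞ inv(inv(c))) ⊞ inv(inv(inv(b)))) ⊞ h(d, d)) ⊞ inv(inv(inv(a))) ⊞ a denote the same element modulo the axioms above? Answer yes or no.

Left:  h(b, c) ⊞ ((h(inv((inv(c) ⊞ inv(inv(a))) ⊞ c), inv(inv(inv(inv(h(c, inv(inv(c)))))))) ⊞ (inv(inv(inv(b))) ⊞ b)) ⊞ h(d, d ⊞ inv(inv(inv(a))) ⊞ a))
  Push inv inside:  distribute inv over ⊞ and collapse double inv
  Cancel inverse pairs:  b cancels
  Combine occurrences:  h(b, c) ⊞ h(inv(a), h(c, c)) ⊞ h(d, d)
  Sort:  h(b, c) ⊞ h(d, d) ⊞ h(inv(a), h(c, c))
Right:  (inv(inv(h(inv(a), h(inv(inv((c ⊞ inv(d)) ⊞ d)), a)))) ⊞ h(inv(a) ⊞ (b ⊞ a), (b ⊞ inv(inv(c))) ⊞ inv(inv(inv(b)))) ⊞ h(d, d)) ⊞ inv(inv(inv(a))) ⊞ a
  Push inv inside:  distribute inv over ⊞ and collapse double inv
  Cancel:  a cancels
  Combine occurrences:  h(inv(a), h(c, a)) ⊞ h(b, c) ⊞ h(d, d)
  Order the arguments:  h(b, c) ⊞ h(d, d) ⊞ h(inv(a), h(c, a))

Answer: no — h(b, c) ⊞ h(d, d) ⊞ h(inv(a), h(c, c)) vs h(b, c) ⊞ h(d, d) ⊞ h(inv(a), h(c, a))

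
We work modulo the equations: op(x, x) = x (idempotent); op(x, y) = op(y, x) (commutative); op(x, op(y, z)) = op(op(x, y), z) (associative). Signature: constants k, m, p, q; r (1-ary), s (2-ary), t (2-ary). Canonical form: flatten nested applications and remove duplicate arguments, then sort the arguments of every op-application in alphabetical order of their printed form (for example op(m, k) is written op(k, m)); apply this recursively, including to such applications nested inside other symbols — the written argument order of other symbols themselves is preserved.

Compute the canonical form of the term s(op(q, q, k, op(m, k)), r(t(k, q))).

Answer: s(op(k, m, q), r(t(k, q)))

Derivation:
Descend into:  op(q, q, k, op(m, k))
Flatten:  op(q, q, k, m, k)
Idempotence:  drop duplicate q, k
Order the arguments:  op(k, m, q)
Rebuild:  s(op(k, m, q), r(t(k, q)))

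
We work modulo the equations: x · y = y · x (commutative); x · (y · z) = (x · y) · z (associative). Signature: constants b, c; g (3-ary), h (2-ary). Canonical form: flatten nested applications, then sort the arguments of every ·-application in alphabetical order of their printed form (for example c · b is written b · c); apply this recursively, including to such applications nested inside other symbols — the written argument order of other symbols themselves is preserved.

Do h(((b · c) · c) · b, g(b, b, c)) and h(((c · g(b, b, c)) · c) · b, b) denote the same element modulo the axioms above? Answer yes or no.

Left:  h(((b · c) · c) · b, g(b, b, c))
  Descend into:  ((b · c) · c) · b
  Un-nest:  b · c · c · b
  Order the arguments:  b · b · c · c
  Reassemble:  h(b · b · c · c, g(b, b, c))
Right:  h(((c · g(b, b, c)) · c) · b, b)
  Work inside:  ((c · g(b, b, c)) · c) · b
  Un-nest:  c · g(b, b, c) · c · b
  Order the arguments:  b · c · c · g(b, b, c)
  Put back:  h(b · c · c · g(b, b, c), b)

Answer: no — h(b · b · c · c, g(b, b, c)) vs h(b · c · c · g(b, b, c), b)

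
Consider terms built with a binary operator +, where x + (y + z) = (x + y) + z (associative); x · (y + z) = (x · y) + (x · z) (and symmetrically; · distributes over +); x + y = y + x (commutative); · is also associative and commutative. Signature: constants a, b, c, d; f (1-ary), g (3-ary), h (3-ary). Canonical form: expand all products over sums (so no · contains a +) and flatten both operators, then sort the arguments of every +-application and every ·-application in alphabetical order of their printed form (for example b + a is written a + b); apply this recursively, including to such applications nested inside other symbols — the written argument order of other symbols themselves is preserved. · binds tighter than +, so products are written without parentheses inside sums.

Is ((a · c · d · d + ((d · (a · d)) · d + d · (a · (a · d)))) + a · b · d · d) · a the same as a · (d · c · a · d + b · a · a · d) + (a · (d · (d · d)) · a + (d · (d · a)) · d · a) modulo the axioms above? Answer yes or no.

Left:  ((a · c · d · d + ((d · (a · d)) · d + d · (a · (a · d)))) + a · b · d · d) · a
  Expand products over sums:  a · a · c · d · d + a · a · d · d · d + a · a · a · d · d + a · a · b · d · d
  Order the arguments:  a · a · a · d · d + a · a · b · d · d + a · a · c · d · d + a · a · d · d · d
Right:  a · (d · c · a · d + b · a · a · d) + (a · (d · (d · d)) · a + (d · (d · a)) · d · a)
  Expand:  a · a · c · d · d + a · a · a · b · d + a · a · d · d · d + a · a · d · d · d
  Sort arguments:  a · a · a · b · d + a · a · c · d · d + a · a · d · d · d + a · a · d · d · d

Answer: no — a · a · a · d · d + a · a · b · d · d + a · a · c · d · d + a · a · d · d · d vs a · a · a · b · d + a · a · c · d · d + a · a · d · d · d + a · a · d · d · d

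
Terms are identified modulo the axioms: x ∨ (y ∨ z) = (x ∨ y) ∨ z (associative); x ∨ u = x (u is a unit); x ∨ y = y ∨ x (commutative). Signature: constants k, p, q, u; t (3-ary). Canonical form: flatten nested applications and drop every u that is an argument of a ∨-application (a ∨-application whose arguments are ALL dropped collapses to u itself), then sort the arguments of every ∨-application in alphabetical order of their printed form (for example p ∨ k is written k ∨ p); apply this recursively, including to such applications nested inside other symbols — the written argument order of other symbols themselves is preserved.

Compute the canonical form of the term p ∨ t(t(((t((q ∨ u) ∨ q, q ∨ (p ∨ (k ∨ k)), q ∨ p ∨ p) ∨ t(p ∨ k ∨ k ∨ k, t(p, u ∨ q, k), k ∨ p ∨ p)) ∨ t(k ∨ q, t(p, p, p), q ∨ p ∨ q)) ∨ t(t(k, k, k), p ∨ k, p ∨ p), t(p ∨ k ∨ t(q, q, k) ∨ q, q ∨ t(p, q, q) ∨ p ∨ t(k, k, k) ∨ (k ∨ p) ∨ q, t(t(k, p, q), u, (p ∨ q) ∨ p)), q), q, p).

Answer: p ∨ t(t(t(k ∨ k ∨ k ∨ p, t(p, q, k), k ∨ p ∨ p) ∨ t(k ∨ q, t(p, p, p), p ∨ q ∨ q) ∨ t(q ∨ q, k ∨ k ∨ p ∨ q, p ∨ p ∨ q) ∨ t(t(k, k, k), k ∨ p, p ∨ p), t(k ∨ p ∨ q ∨ t(q, q, k), k ∨ p ∨ p ∨ q ∨ q ∨ t(k, k, k) ∨ t(p, q, q), t(t(k, p, q), u, p ∨ p ∨ q)), q), q, p)

Derivation:
Simplify inside:  t(t(((t((q ∨ u) ∨ q, q ∨ (p ∨ (k ∨ k)), q ∨ p ∨ p) ∨ t(p ∨ k ∨ k ∨ k, t(p, u ∨ q, k), k ∨ p ∨ p)) ∨ t(k ∨ q, t(p, p, p), q ∨ p ∨ q)) ∨ t(t(k, k, k), p ∨ k, p ∨ p), t(p ∨ k ∨ t(q, q, k) ∨ q, q ∨ t(p, q, q) ∨ p ∨ t(k, k, k) ∨ (k ∨ p) ∨ q, t(t(k, p, q), u, (p ∨ q) ∨ p)), q), q, p)  →  t(t(t(k ∨ k ∨ k ∨ p, t(p, q, k), k ∨ p ∨ p) ∨ t(k ∨ q, t(p, p, p), p ∨ q ∨ q) ∨ t(q ∨ q, k ∨ k ∨ p ∨ q, p ∨ p ∨ q) ∨ t(t(k, k, k), k ∨ p, p ∨ p), t(k ∨ p ∨ q ∨ t(q, q, k), k ∨ p ∨ p ∨ q ∨ q ∨ t(k, k, k) ∨ t(p, q, q), t(t(k, p, q), u, p ∨ p ∨ q)), q), q, p)
Sort arguments:  p ∨ t(t(t(k ∨ k ∨ k ∨ p, t(p, q, k), k ∨ p ∨ p) ∨ t(k ∨ q, t(p, p, p), p ∨ q ∨ q) ∨ t(q ∨ q, k ∨ k ∨ p ∨ q, p ∨ p ∨ q) ∨ t(t(k, k, k), k ∨ p, p ∨ p), t(k ∨ p ∨ q ∨ t(q, q, k), k ∨ p ∨ p ∨ q ∨ q ∨ t(k, k, k) ∨ t(p, q, q), t(t(k, p, q), u, p ∨ p ∨ q)), q), q, p)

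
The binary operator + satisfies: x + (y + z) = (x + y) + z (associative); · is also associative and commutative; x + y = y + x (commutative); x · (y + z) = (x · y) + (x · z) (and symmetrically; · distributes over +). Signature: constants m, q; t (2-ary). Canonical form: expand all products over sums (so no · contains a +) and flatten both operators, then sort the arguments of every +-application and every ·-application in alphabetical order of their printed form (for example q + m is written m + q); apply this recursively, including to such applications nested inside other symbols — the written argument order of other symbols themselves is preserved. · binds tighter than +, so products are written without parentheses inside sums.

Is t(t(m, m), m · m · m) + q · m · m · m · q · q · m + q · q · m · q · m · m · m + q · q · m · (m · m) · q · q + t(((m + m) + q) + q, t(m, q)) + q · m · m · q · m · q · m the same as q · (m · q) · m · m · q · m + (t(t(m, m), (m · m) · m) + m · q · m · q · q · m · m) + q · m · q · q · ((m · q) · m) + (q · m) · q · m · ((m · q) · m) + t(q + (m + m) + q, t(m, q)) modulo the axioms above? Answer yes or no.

Left:  t(t(m, m), m · m · m) + q · m · m · m · q · q · m + q · q · m · q · m · m · m + q · q · m · (m · m) · q · q + t(((m + m) + q) + q, t(m, q)) + q · m · m · q · m · q · m
  Un-nest:  t(t(m, m), m · m · m) + m · m · m · m · q · q · q + m · m · m · m · q · q · q + m · m · m · q · q · q · q + t(m + m + q + q, t(m, q)) + m · m · m · m · q · q · q
  Sort:  m · m · m · m · q · q · q + m · m · m · m · q · q · q + m · m · m · m · q · q · q + m · m · m · q · q · q · q + t(m + m + q + q, t(m, q)) + t(t(m, m), m · m · m)
Right:  q · (m · q) · m · m · q · m + (t(t(m, m), (m · m) · m) + m · q · m · q · q · m · m) + q · m · q · q · ((m · q) · m) + (q · m) · q · m · ((m · q) · m) + t(q + (m + m) + q, t(m, q))
  Flatten:  m · m · m · m · q · q · q + t(t(m, m), m · m · m) + m · m · m · m · q · q · q + m · m · m · q · q · q · q + m · m · m · m · q · q · q + t(m + m + q + q, t(m, q))
  Sort arguments:  m · m · m · m · q · q · q + m · m · m · m · q · q · q + m · m · m · m · q · q · q + m · m · m · q · q · q · q + t(m + m + q + q, t(m, q)) + t(t(m, m), m · m · m)

Answer: yes — both canonical forms are m · m · m · m · q · q · q + m · m · m · m · q · q · q + m · m · m · m · q · q · q + m · m · m · q · q · q · q + t(m + m + q + q, t(m, q)) + t(t(m, m), m · m · m)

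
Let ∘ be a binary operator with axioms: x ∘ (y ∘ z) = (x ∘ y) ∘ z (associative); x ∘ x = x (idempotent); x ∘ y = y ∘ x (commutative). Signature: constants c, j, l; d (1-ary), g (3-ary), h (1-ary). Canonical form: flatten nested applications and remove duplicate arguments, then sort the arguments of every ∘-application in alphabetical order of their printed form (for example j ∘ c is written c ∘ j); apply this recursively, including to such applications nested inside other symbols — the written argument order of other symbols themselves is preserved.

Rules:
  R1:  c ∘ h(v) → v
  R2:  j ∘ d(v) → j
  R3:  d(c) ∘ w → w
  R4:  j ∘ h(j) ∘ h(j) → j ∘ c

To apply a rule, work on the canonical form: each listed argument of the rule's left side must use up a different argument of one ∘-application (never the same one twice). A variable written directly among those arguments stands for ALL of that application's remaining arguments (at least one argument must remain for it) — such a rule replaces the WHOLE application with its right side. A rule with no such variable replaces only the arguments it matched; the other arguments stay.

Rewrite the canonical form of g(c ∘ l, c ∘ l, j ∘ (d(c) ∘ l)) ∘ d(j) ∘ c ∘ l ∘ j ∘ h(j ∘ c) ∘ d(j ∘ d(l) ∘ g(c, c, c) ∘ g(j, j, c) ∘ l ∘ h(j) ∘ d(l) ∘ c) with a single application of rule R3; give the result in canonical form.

Answer: c ∘ d(c ∘ d(l) ∘ g(c, c, c) ∘ g(j, j, c) ∘ h(j) ∘ j ∘ l) ∘ d(j) ∘ g(c ∘ l, c ∘ l, j ∘ l) ∘ h(c ∘ j) ∘ j ∘ l

Derivation:
Canonical form:  c ∘ d(c ∘ d(l) ∘ g(c, c, c) ∘ g(j, j, c) ∘ h(j) ∘ j ∘ l) ∘ d(j) ∘ g(c ∘ l, c ∘ l, d(c) ∘ j ∘ l) ∘ h(c ∘ j) ∘ j ∘ l
Apply R3:  consuming d(c);  w := j ∘ l
The extension variable absorbs all remaining arguments, so the whole application is rewritten.
New term:  c ∘ d(c ∘ d(l) ∘ g(c, c, c) ∘ g(j, j, c) ∘ h(j) ∘ j ∘ l) ∘ d(j) ∘ g(c ∘ l, c ∘ l, j ∘ l) ∘ h(c ∘ j) ∘ j ∘ l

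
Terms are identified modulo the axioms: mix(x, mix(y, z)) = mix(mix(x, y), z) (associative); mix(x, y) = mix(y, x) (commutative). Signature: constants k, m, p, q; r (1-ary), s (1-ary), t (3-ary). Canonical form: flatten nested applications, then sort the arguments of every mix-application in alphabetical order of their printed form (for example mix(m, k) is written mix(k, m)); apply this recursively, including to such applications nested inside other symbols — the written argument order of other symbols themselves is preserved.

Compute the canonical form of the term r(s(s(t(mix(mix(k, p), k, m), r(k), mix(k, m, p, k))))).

Work inside:  mix(mix(k, p), k, m)
Flatten:  mix(k, p, k, m)
Order the arguments:  mix(k, k, m, p)
Put back:  r(s(s(t(mix(k, k, m, p), r(k), mix(k, k, m, p)))))

Answer: r(s(s(t(mix(k, k, m, p), r(k), mix(k, k, m, p)))))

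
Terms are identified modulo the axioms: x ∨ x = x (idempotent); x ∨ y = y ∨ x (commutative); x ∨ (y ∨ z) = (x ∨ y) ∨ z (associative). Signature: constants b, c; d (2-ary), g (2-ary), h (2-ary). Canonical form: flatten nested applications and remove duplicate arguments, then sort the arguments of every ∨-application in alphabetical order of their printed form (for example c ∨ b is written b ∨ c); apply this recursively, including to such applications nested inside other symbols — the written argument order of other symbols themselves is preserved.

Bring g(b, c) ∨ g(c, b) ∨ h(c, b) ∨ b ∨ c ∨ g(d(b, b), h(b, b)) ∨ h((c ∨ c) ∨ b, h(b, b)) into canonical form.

Canonicalize subterm:  h((c ∨ c) ∨ b, h(b, b))  →  h(b ∨ c, h(b, b))
Sort arguments:  b ∨ c ∨ g(b, c) ∨ g(c, b) ∨ g(d(b, b), h(b, b)) ∨ h(b ∨ c, h(b, b)) ∨ h(c, b)

Answer: b ∨ c ∨ g(b, c) ∨ g(c, b) ∨ g(d(b, b), h(b, b)) ∨ h(b ∨ c, h(b, b)) ∨ h(c, b)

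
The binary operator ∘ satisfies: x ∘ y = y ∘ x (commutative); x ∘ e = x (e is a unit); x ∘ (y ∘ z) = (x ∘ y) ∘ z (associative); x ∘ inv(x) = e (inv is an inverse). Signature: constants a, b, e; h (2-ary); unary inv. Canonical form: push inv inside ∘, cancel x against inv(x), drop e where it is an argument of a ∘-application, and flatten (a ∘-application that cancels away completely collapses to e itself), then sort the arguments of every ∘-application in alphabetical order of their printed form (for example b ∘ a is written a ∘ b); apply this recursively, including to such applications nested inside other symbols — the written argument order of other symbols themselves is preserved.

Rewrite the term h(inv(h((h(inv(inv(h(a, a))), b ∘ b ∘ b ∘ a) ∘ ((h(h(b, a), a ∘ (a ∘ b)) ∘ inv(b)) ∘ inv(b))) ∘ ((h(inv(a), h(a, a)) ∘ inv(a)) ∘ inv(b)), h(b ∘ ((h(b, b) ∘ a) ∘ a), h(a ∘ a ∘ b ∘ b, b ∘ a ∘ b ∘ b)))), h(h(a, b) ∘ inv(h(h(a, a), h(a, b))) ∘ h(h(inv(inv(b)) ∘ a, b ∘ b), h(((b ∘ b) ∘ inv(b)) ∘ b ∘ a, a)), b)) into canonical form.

Work inside:  (h(inv(inv(h(a, a))), b ∘ b ∘ b ∘ a) ∘ ((h(h(b, a), a ∘ (a ∘ b)) ∘ inv(b)) ∘ inv(b))) ∘ ((h(inv(a), h(a, a)) ∘ inv(a)) ∘ inv(b))
Push inv inside:  distribute inv over ∘ and collapse double inv
Collect:  h(h(a, a), a ∘ b ∘ b ∘ b) ∘ h(h(b, a), a ∘ a ∘ b) ∘ inv(b) ∘ inv(b) ∘ inv(b) ∘ h(inv(a), h(a, a)) ∘ inv(a)
Order the arguments:  h(h(a, a), a ∘ b ∘ b ∘ b) ∘ h(h(b, a), a ∘ a ∘ b) ∘ h(inv(a), h(a, a)) ∘ inv(a) ∘ inv(b) ∘ inv(b) ∘ inv(b)
Reassemble:  h(inv(h(h(h(a, a), a ∘ b ∘ b ∘ b) ∘ h(h(b, a), a ∘ a ∘ b) ∘ h(inv(a), h(a, a)) ∘ inv(a) ∘ inv(b) ∘ inv(b) ∘ inv(b), h(a ∘ a ∘ b ∘ h(b, b), h(a ∘ a ∘ b ∘ b, a ∘ b ∘ b ∘ b)))), h(h(a, b) ∘ h(h(a ∘ b, b ∘ b), h(a ∘ b ∘ b, a)) ∘ inv(h(h(a, a), h(a, b))), b))

Answer: h(inv(h(h(h(a, a), a ∘ b ∘ b ∘ b) ∘ h(h(b, a), a ∘ a ∘ b) ∘ h(inv(a), h(a, a)) ∘ inv(a) ∘ inv(b) ∘ inv(b) ∘ inv(b), h(a ∘ a ∘ b ∘ h(b, b), h(a ∘ a ∘ b ∘ b, a ∘ b ∘ b ∘ b)))), h(h(a, b) ∘ h(h(a ∘ b, b ∘ b), h(a ∘ b ∘ b, a)) ∘ inv(h(h(a, a), h(a, b))), b))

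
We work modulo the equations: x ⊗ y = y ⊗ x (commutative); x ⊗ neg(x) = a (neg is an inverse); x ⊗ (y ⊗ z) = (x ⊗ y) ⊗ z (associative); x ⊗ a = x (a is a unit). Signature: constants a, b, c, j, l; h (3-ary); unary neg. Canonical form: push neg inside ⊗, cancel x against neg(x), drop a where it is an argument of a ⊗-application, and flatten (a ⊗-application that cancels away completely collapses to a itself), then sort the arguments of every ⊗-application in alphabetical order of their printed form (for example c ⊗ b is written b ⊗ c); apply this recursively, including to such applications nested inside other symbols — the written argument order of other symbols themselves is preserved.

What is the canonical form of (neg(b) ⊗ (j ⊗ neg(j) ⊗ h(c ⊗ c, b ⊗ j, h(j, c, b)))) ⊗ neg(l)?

Answer: h(c ⊗ c, b ⊗ j, h(j, c, b)) ⊗ neg(b) ⊗ neg(l)

Derivation:
Inverses cancel:  j cancels
Collect:  neg(b) ⊗ h(c ⊗ c, b ⊗ j, h(j, c, b)) ⊗ neg(l)
Sort arguments:  h(c ⊗ c, b ⊗ j, h(j, c, b)) ⊗ neg(b) ⊗ neg(l)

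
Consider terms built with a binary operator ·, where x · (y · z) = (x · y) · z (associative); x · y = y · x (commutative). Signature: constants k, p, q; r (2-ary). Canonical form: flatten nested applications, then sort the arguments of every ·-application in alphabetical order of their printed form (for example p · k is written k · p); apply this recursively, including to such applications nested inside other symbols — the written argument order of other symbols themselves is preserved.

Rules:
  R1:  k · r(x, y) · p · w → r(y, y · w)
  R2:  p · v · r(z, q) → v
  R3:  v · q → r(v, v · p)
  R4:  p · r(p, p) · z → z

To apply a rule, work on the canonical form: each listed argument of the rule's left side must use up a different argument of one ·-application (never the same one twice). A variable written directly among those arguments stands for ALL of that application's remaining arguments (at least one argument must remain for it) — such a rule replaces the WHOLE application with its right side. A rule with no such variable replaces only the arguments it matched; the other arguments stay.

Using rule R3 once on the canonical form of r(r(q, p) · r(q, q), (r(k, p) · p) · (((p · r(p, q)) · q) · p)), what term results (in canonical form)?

Canonical form:  r(r(q, p) · r(q, q), p · p · p · q · r(k, p) · r(p, q))
Apply R3:  consuming q;  v := p · p · p · r(k, p) · r(p, q)
Every leftover argument binds to the variable; the entire application is replaced.
Result:  r(r(q, p) · r(q, q), r(p · p · p · r(k, p) · r(p, q), p · p · p · p · r(k, p) · r(p, q)))

Answer: r(r(q, p) · r(q, q), r(p · p · p · r(k, p) · r(p, q), p · p · p · p · r(k, p) · r(p, q)))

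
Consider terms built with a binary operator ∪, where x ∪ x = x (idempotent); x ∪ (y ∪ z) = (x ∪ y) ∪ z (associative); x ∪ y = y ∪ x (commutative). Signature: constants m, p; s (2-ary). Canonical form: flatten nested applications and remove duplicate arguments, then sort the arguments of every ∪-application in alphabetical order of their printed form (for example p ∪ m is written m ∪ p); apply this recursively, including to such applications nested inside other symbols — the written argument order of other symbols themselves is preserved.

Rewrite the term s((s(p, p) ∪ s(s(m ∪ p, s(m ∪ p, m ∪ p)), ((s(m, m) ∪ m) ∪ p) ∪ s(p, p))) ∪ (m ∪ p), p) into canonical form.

Answer: s(m ∪ p ∪ s(p, p) ∪ s(s(m ∪ p, s(m ∪ p, m ∪ p)), m ∪ p ∪ s(m, m) ∪ s(p, p)), p)

Derivation:
Focus inside:  (s(p, p) ∪ s(s(m ∪ p, s(m ∪ p, m ∪ p)), ((s(m, m) ∪ m) ∪ p) ∪ s(p, p))) ∪ (m ∪ p)
Merge nested applications:  s(p, p) ∪ s(s(m ∪ p, s(m ∪ p, m ∪ p)), ((s(m, m) ∪ m) ∪ p) ∪ s(p, p)) ∪ m ∪ p
Inside:  s(s(m ∪ p, s(m ∪ p, m ∪ p)), ((s(m, m) ∪ m) ∪ p) ∪ s(p, p))  →  s(s(m ∪ p, s(m ∪ p, m ∪ p)), m ∪ p ∪ s(m, m) ∪ s(p, p))
Sort arguments:  m ∪ p ∪ s(p, p) ∪ s(s(m ∪ p, s(m ∪ p, m ∪ p)), m ∪ p ∪ s(m, m) ∪ s(p, p))
Reassemble:  s(m ∪ p ∪ s(p, p) ∪ s(s(m ∪ p, s(m ∪ p, m ∪ p)), m ∪ p ∪ s(m, m) ∪ s(p, p)), p)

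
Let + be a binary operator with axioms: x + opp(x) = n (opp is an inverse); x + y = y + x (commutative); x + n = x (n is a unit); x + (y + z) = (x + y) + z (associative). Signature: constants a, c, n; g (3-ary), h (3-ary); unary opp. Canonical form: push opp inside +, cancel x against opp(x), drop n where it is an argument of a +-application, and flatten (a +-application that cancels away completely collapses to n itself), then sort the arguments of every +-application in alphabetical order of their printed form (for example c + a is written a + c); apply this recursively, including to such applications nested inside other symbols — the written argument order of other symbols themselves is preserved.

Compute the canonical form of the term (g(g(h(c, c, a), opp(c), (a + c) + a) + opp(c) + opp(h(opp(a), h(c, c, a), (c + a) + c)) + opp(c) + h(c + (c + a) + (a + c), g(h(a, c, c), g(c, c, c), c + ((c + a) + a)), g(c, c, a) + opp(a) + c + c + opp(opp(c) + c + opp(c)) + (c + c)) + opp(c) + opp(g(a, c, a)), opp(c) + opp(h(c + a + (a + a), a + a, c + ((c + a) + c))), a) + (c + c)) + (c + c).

Answer: c + c + c + c + g(g(h(c, c, a), opp(c), a + a + c) + h(a + a + c + c + c, g(h(a, c, c), g(c, c, c), a + a + c + c), c + c + c + c + c + g(c, c, a) + opp(a)) + opp(c) + opp(c) + opp(c) + opp(g(a, c, a)) + opp(h(opp(a), h(c, c, a), a + c + c)), opp(c) + opp(h(a + a + a + c, a + a, a + c + c + c)), a)

Derivation:
Push opp inside:  distribute opp over + and collapse double opp
Collect terms:  g(g(h(c, c, a), opp(c), a + a + c) + h(a + a + c + c + c, g(h(a, c, c), g(c, c, c), a + a + c + c), c + c + c + c + c + g(c, c, a) + opp(a)) + opp(c) + opp(c) + opp(c) + opp(g(a, c, a)) + opp(h(opp(a), h(c, c, a), a + c + c)), opp(c) + opp(h(a + a + a + c, a + a, a + c + c + c)), a) + c + c + c + c
Sort arguments:  c + c + c + c + g(g(h(c, c, a), opp(c), a + a + c) + h(a + a + c + c + c, g(h(a, c, c), g(c, c, c), a + a + c + c), c + c + c + c + c + g(c, c, a) + opp(a)) + opp(c) + opp(c) + opp(c) + opp(g(a, c, a)) + opp(h(opp(a), h(c, c, a), a + c + c)), opp(c) + opp(h(a + a + a + c, a + a, a + c + c + c)), a)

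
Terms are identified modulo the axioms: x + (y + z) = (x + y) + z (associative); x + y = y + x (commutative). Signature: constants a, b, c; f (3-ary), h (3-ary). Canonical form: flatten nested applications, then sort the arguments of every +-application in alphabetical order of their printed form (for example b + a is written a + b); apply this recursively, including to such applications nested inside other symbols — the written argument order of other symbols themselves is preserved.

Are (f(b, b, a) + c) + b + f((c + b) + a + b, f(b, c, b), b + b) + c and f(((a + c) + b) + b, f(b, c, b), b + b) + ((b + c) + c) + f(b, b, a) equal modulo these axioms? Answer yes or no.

Left:  (f(b, b, a) + c) + b + f((c + b) + a + b, f(b, c, b), b + b) + c
  Flatten:  f(b, b, a) + c + b + f((c + b) + a + b, f(b, c, b), b + b) + c
  Canonicalize subterm:  f((c + b) + a + b, f(b, c, b), b + b)  →  f(a + b + b + c, f(b, c, b), b + b)
  Order the arguments:  b + c + c + f(a + b + b + c, f(b, c, b), b + b) + f(b, b, a)
Right:  f(((a + c) + b) + b, f(b, c, b), b + b) + ((b + c) + c) + f(b, b, a)
  Un-nest:  f(((a + c) + b) + b, f(b, c, b), b + b) + b + c + c + f(b, b, a)
  Inside:  f(((a + c) + b) + b, f(b, c, b), b + b)  →  f(a + b + b + c, f(b, c, b), b + b)
  Sort:  b + c + c + f(a + b + b + c, f(b, c, b), b + b) + f(b, b, a)

Answer: yes — both canonical forms are b + c + c + f(a + b + b + c, f(b, c, b), b + b) + f(b, b, a)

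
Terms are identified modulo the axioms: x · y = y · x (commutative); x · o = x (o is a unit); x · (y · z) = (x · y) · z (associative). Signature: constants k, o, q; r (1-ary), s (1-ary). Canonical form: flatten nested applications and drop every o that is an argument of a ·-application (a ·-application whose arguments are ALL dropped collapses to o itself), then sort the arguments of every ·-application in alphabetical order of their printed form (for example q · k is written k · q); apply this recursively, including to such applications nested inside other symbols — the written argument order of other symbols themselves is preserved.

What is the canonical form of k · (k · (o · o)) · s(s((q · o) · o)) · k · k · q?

Answer: k · k · k · k · q · s(s(q))

Derivation:
Un-nest:  k · k · o · o · s(s((q · o) · o)) · k · k · q
Simplify inside:  s(s((q · o) · o))  →  s(s(q))
Units out:  drop o (×2)
Sort:  k · k · k · k · q · s(s(q))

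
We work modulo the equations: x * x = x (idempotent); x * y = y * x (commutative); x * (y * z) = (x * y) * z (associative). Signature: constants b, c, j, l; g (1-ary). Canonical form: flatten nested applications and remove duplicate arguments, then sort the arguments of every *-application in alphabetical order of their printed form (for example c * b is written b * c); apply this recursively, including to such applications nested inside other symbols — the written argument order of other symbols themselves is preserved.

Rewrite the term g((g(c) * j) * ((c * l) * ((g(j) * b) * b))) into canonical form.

Focus inside:  (g(c) * j) * ((c * l) * ((g(j) * b) * b))
Merge nested applications:  g(c) * j * c * l * g(j) * b * b
Idempotence:  drop duplicate b
Order the arguments:  b * c * g(c) * g(j) * j * l
Reassemble:  g(b * c * g(c) * g(j) * j * l)

Answer: g(b * c * g(c) * g(j) * j * l)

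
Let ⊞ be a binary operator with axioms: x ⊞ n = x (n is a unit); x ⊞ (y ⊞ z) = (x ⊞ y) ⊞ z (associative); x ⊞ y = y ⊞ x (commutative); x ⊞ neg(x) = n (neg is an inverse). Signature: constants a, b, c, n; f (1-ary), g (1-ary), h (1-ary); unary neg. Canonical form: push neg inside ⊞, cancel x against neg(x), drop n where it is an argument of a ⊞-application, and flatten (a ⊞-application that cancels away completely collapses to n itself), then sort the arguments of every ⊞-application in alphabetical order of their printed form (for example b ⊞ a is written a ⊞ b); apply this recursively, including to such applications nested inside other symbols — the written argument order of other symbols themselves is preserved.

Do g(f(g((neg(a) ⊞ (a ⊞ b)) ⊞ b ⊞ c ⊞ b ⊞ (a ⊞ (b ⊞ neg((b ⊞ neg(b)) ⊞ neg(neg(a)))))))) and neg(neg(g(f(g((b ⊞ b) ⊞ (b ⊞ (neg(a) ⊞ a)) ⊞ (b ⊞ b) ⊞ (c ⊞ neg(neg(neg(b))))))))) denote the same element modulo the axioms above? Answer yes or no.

Left:  g(f(g((neg(a) ⊞ (a ⊞ b)) ⊞ b ⊞ c ⊞ b ⊞ (a ⊞ (b ⊞ neg((b ⊞ neg(b)) ⊞ neg(neg(a))))))))
  Work inside:  (neg(a) ⊞ (a ⊞ b)) ⊞ b ⊞ c ⊞ b ⊞ (a ⊞ (b ⊞ neg((b ⊞ neg(b)) ⊞ neg(neg(a)))))
  Push neg inside:  distribute neg over ⊞ and collapse double neg
  Inverses cancel:  a cancels
  Combine occurrences:  b ⊞ b ⊞ b ⊞ b ⊞ c
  Reassemble:  g(f(g(b ⊞ b ⊞ b ⊞ b ⊞ c)))
Right:  neg(neg(g(f(g((b ⊞ b) ⊞ (b ⊞ (neg(a) ⊞ a)) ⊞ (b ⊞ b) ⊞ (c ⊞ neg(neg(neg(b)))))))))
  Push neg inside:  distribute neg over ⊞ and collapse double neg
  Collect terms:  g(f(g(b ⊞ b ⊞ b ⊞ b ⊞ c)))

Answer: yes — both canonical forms are g(f(g(b ⊞ b ⊞ b ⊞ b ⊞ c)))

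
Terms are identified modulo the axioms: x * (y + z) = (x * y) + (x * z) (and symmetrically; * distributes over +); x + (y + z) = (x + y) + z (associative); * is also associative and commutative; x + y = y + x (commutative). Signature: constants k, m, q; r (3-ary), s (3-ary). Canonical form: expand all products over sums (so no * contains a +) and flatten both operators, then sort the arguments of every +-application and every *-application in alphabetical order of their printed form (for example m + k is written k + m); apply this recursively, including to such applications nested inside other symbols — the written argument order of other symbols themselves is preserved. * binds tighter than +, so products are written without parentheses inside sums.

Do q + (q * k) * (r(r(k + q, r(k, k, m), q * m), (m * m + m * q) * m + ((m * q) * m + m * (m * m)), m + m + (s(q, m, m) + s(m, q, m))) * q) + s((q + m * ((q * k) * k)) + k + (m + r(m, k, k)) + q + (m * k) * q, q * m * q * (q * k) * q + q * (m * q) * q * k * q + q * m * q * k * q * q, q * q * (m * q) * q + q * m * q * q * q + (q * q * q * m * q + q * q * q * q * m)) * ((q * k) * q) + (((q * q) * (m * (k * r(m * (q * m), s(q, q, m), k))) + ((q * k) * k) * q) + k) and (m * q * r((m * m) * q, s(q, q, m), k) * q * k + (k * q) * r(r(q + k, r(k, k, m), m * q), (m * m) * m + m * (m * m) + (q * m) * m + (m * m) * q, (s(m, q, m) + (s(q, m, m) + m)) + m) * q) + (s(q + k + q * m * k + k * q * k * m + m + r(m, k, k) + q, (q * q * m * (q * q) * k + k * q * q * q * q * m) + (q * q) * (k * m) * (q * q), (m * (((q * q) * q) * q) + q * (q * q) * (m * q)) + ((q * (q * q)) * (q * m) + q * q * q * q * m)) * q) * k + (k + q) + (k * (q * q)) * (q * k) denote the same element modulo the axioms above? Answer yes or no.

Left:  q + (q * k) * (r(r(k + q, r(k, k, m), q * m), (m * m + m * q) * m + ((m * q) * m + m * (m * m)), m + m + (s(q, m, m) + s(m, q, m))) * q) + s((q + m * ((q * k) * k)) + k + (m + r(m, k, k)) + q + (m * k) * q, q * m * q * (q * k) * q + q * (m * q) * q * k * q + q * m * q * k * q * q, q * q * (m * q) * q + q * m * q * q * q + (q * q * q * m * q + q * q * q * q * m)) * ((q * k) * q) + (((q * q) * (m * (k * r(m * (q * m), s(q, q, m), k))) + ((q * k) * k) * q) + k)
  Distribute:  q + k * q * q * r(r(k + q, r(k, k, m), m * q), m * m * m + m * m * m + m * m * q + m * m * q, m + m + s(m, q, m) + s(q, m, m)) + k * q * q * s(k + k * k * m * q + k * m * q + m + q + q + r(m, k, k), k * m * q * q * q * q + k * m * q * q * q * q + k * m * q * q * q * q, m * q * q * q * q + m * q * q * q * q + m * q * q * q * q + m * q * q * q * q) + k * m * q * q * r(m * m * q, s(q, q, m), k) + k * k * q * q + k
  Order the arguments:  k + k * k * q * q + k * m * q * q * r(m * m * q, s(q, q, m), k) + k * q * q * r(r(k + q, r(k, k, m), m * q), m * m * m + m * m * m + m * m * q + m * m * q, m + m + s(m, q, m) + s(q, m, m)) + k * q * q * s(k + k * k * m * q + k * m * q + m + q + q + r(m, k, k), k * m * q * q * q * q + k * m * q * q * q * q + k * m * q * q * q * q, m * q * q * q * q + m * q * q * q * q + m * q * q * q * q + m * q * q * q * q) + q
Right:  (m * q * r((m * m) * q, s(q, q, m), k) * q * k + (k * q) * r(r(q + k, r(k, k, m), m * q), (m * m) * m + m * (m * m) + (q * m) * m + (m * m) * q, (s(m, q, m) + (s(q, m, m) + m)) + m) * q) + (s(q + k + q * m * k + k * q * k * m + m + r(m, k, k) + q, (q * q * m * (q * q) * k + k * q * q * q * q * m) + (q * q) * (k * m) * (q * q), (m * (((q * q) * q) * q) + q * (q * q) * (m * q)) + ((q * (q * q)) * (q * m) + q * q * q * q * m)) * q) * k + (k + q) + (k * (q * q)) * (q * k)
  Un-nest:  k * m * q * q * r(m * m * q, s(q, q, m), k) + k * q * q * r(r(k + q, r(k, k, m), m * q), m * m * m + m * m * m + m * m * q + m * m * q, m + m + s(m, q, m) + s(q, m, m)) + k * q * s(k + k * k * m * q + k * m * q + m + q + q + r(m, k, k), k * m * q * q * q * q + k * m * q * q * q * q + k * m * q * q * q * q, m * q * q * q * q + m * q * q * q * q + m * q * q * q * q + m * q * q * q * q) + k + q + k * k * q * q * q
  Order the arguments:  k + k * k * q * q * q + k * m * q * q * r(m * m * q, s(q, q, m), k) + k * q * q * r(r(k + q, r(k, k, m), m * q), m * m * m + m * m * m + m * m * q + m * m * q, m + m + s(m, q, m) + s(q, m, m)) + k * q * s(k + k * k * m * q + k * m * q + m + q + q + r(m, k, k), k * m * q * q * q * q + k * m * q * q * q * q + k * m * q * q * q * q, m * q * q * q * q + m * q * q * q * q + m * q * q * q * q + m * q * q * q * q) + q

Answer: no — k + k * k * q * q + k * m * q * q * r(m * m * q, s(q, q, m), k) + k * q * q * r(r(k + q, r(k, k, m), m * q), m * m * m + m * m * m + m * m * q + m * m * q, m + m + s(m, q, m) + s(q, m, m)) + k * q * q * s(k + k * k * m * q + k * m * q + m + q + q + r(m, k, k), k * m * q * q * q * q + k * m * q * q * q * q + k * m * q * q * q * q, m * q * q * q * q + m * q * q * q * q + m * q * q * q * q + m * q * q * q * q) + q vs k + k * k * q * q * q + k * m * q * q * r(m * m * q, s(q, q, m), k) + k * q * q * r(r(k + q, r(k, k, m), m * q), m * m * m + m * m * m + m * m * q + m * m * q, m + m + s(m, q, m) + s(q, m, m)) + k * q * s(k + k * k * m * q + k * m * q + m + q + q + r(m, k, k), k * m * q * q * q * q + k * m * q * q * q * q + k * m * q * q * q * q, m * q * q * q * q + m * q * q * q * q + m * q * q * q * q + m * q * q * q * q) + q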